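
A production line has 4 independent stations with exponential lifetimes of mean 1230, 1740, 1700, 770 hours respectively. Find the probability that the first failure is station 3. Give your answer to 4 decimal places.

Rates: λ_i = 1/mean_i → 0.000813008, 0.000574713, 0.000588235, 0.0012987; Σλ = 0.00327466.
P(station 3 first) = λ_3/Σλ = 0.000588235/0.00327466 ≈ 0.1796.

0.1796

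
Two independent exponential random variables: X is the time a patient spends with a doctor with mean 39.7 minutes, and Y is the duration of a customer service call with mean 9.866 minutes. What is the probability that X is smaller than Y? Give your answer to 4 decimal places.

0.1990

λ_1 = 1/39.7 = 0.0251889, λ_2 = 1/9.866 = 0.101358.
For independent exponentials, P(X < Y) = λ_1/(λ_1+λ_2) = 0.0251889/0.126547 ≈ 0.1990.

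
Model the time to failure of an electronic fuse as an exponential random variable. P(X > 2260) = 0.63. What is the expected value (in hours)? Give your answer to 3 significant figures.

4890

e^(−λ·2260) = 0.63 ⇒ λ = −ln(0.63)/2260 = 0.00020444.
Mean = 1/λ = 4891.4 hours.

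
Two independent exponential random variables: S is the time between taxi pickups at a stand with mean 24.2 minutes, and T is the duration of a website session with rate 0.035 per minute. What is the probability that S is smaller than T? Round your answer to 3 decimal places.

λ_1 = 1/24.2 = 0.0413223, λ_2 = 0.035.
For independent exponentials, P(S < T) = λ_1/(λ_1+λ_2) = 0.0413223/0.0763223 ≈ 0.541.

0.541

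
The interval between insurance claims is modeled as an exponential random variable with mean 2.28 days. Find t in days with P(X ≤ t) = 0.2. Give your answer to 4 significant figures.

0.5088

The rate is λ = 1/2.28 = 0.438596 per day.
Set 1 − e^(−λt) = 0.2, so t = −ln(0.8)/λ = 0.22314/0.438596 ≈ 0.508767 days.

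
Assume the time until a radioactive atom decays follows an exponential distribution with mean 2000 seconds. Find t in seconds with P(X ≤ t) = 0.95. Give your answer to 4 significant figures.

5991

The rate is λ = 1/2000 = 0.0005 per second.
Set 1 − e^(−λt) = 0.95, so t = −ln(0.05)/λ = 2.9957/0.0005 ≈ 5991.46 seconds.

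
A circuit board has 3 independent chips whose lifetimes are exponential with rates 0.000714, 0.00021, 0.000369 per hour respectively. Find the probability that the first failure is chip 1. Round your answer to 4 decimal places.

0.5522

The time to first failure is exponential with rate Σλ = 0.000714 + 0.00021 + 0.000369 = 0.001293.
P(chip 1 first) = λ_1/Σλ = 0.000714/0.001293 ≈ 0.5522.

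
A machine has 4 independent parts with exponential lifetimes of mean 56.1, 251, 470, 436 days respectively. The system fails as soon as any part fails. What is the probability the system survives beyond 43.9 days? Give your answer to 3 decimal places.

The first failure time is exponential with rate Σλ_i = 1/56.1 + 1/251 + 1/470 + 1/436 = 0.0262306 per day.
P(min > 43.9) = e^(−0.0262306·43.9) = e^(−1.1515) ≈ 0.316.

0.316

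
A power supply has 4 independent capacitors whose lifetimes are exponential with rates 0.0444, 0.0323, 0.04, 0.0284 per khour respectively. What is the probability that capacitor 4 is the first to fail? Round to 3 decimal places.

0.196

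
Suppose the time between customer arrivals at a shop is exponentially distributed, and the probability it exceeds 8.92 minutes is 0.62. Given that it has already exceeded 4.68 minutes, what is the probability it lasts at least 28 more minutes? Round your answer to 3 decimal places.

0.223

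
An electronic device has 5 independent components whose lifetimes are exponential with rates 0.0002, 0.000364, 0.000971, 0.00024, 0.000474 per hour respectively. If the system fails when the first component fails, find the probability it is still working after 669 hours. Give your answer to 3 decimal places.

0.222

The time to first failure is exponential with rate Σλ = 0.0002 + 0.000364 + 0.000971 + 0.00024 + 0.000474 = 0.002249.
P(min > 669) = e^(−0.002249·669) = e^(−1.5046) ≈ 0.222.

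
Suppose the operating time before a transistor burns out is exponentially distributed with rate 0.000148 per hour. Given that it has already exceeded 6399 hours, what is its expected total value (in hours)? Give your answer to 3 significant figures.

By memorylessness, E[X | X > 6399] = 6399 + 1/λ = 6399 + 6756.76 = 13155.8 hours.

13200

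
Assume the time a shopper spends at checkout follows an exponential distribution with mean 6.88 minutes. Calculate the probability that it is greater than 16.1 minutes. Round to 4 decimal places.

0.0963

The rate is λ = 1/6.88 = 0.145349 per minute.
P(X > 16.1) = e^(−λ·16.1) = e^(−2.3401) ≈ 0.0963.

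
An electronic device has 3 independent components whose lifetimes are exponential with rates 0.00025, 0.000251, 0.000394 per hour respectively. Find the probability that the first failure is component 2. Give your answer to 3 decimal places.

0.280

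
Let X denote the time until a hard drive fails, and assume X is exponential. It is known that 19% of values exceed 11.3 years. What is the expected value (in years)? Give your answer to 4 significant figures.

e^(−λ·11.3) = 0.19 ⇒ λ = −ln(0.19)/11.3 = 0.146967.
Mean = 1/λ = 6.80423 years.

6.804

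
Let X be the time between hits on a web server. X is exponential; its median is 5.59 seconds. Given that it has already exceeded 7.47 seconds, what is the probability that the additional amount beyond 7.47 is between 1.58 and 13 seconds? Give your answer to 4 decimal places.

For an exponential, median = ln(2)/λ, so λ = ln 2 / 5.59 = 0.123998 per second.
Memoryless: the residual past 7.47 is again Exp(λ).
P(1.58 < residual < 13) = e^(−λ·1.58) − e^(−λ·13) = 0.82208 − 0.19949 ≈ 0.6226.

0.6226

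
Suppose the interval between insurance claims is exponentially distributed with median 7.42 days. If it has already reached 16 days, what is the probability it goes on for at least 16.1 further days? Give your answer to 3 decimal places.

0.222

For an exponential, median = ln(2)/λ, so λ = ln 2 / 7.42 = 0.0934161 per day.
The exponential is memoryless, so the remaining time is again Exp(λ): the condition X > 16 is irrelevant.
P(X > 16.1) = e^(−1.504) ≈ 0.222.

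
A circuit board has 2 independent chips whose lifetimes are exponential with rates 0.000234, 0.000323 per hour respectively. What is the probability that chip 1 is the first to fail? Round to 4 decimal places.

0.4201

The time to first failure is exponential with rate Σλ = 0.000234 + 0.000323 = 0.000557.
P(chip 1 first) = λ_1/Σλ = 0.000234/0.000557 ≈ 0.4201.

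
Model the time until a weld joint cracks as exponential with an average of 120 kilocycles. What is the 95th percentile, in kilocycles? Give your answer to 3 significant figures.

359

The rate is λ = 1/120 = 0.00833333 per kilocycle.
Set 1 − e^(−λt) = 0.95, so t = −ln(0.05)/λ = 2.9957/0.00833333 ≈ 359.488 kilocycles.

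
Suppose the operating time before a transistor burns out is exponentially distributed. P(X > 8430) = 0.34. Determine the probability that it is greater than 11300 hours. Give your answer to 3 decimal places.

0.235

e^(−λ·8430) = 0.34 ⇒ λ = −ln(0.34)/8430 = 0.000127973.
P(X > 11300) = e^(−0.000127973·11300) = e^(−1.4461) ≈ 0.235.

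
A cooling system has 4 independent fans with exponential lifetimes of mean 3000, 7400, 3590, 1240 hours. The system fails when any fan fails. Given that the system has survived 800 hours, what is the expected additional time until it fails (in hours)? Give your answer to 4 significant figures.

643.7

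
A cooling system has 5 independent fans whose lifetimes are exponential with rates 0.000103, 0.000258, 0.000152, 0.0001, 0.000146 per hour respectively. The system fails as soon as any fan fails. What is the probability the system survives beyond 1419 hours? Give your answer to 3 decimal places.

0.341

The time to first failure is exponential with rate Σλ = 0.000103 + 0.000258 + 0.000152 + 0.0001 + 0.000146 = 0.000759.
P(min > 1419) = e^(−0.000759·1419) = e^(−1.077) ≈ 0.341.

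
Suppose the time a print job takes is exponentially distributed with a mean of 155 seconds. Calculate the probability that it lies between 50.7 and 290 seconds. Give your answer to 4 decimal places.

0.5670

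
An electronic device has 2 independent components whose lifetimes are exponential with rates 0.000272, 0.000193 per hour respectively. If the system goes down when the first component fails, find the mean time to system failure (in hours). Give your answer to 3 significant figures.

2150

The time to first failure is exponential with rate Σλ = 0.000272 + 0.000193 = 0.000465.
E[min] = 1/Σλ = 1/0.000465 = 2150.54 hours.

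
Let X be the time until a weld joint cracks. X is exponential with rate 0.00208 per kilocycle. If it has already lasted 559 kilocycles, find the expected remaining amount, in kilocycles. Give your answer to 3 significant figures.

481

By memorylessness, the remaining amount past any threshold is again Exp(λ) with mean 1/λ = 480.769 kilocycles.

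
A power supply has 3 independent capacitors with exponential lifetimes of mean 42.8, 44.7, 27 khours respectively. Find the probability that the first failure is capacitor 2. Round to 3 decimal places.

0.270

Rates: λ_i = 1/mean_i → 0.0233645, 0.0223714, 0.037037; Σλ = 0.0827729.
P(capacitor 2 first) = λ_2/Σλ = 0.0223714/0.0827729 ≈ 0.270.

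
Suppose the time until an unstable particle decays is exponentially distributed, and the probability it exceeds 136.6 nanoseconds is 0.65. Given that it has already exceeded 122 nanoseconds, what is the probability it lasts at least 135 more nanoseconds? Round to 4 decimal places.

0.6533

From e^(−λ·136.6) = 0.65, λ = −ln(0.65)/136.6 = 0.00315361.
Memoryless: P(X > 122+135 | X > 122) = P(X > 135) = e^(−0.00315361·135) ≈ 0.6533.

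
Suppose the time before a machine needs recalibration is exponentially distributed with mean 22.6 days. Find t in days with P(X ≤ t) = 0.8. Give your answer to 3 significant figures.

The rate is λ = 1/22.6 = 0.0442478 per day.
Set 1 − e^(−λt) = 0.8, so t = −ln(0.2)/λ = 1.6094/0.0442478 ≈ 36.3733 days.

36.4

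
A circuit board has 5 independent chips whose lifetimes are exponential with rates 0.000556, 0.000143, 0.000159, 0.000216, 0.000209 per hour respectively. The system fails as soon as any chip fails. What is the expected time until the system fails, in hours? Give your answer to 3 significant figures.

The time to first failure is exponential with rate Σλ = 0.000556 + 0.000143 + 0.000159 + 0.000216 + 0.000209 = 0.001283.
E[min] = 1/Σλ = 1/0.001283 = 779.423 hours.

779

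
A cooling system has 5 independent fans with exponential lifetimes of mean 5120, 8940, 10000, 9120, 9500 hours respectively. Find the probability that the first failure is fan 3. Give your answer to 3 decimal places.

0.161

Rates: λ_i = 1/mean_i → 0.000195313, 0.000111857, 0.0001, 0.000109649, 0.000105263; Σλ = 0.000622082.
P(fan 3 first) = λ_3/Σλ = 0.0001/0.000622082 ≈ 0.161.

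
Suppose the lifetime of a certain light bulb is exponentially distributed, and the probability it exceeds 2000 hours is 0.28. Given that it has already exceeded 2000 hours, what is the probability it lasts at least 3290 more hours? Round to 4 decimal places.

From e^(−λ·2000) = 0.28, λ = −ln(0.28)/2000 = 0.000636483.
Memoryless: P(X > 2000+3290 | X > 2000) = P(X > 3290) = e^(−0.000636483·3290) ≈ 0.1232.

0.1232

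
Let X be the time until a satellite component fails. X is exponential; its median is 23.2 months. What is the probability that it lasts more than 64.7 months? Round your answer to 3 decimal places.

0.145

For an exponential, median = ln(2)/λ, so λ = ln 2 / 23.2 = 0.029877 per month.
P(X > 64.7) = e^(−λ·64.7) = e^(−1.933) ≈ 0.145.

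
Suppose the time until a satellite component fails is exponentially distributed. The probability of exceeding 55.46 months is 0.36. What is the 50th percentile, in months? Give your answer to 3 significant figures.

37.6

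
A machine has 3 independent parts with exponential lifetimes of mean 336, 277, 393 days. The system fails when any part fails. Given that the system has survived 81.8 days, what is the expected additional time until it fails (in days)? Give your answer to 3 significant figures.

110

First-failure rate Σλ = 1/336 + 1/277 + 1/393 = 0.00913083.
By memorylessness the expected residual is 1/Σλ = 109.519 days, regardless of the 81.8 already elapsed.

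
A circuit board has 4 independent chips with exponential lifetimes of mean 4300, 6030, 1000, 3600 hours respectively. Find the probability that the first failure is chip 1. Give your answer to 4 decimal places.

Rates: λ_i = 1/mean_i → 0.000232558, 0.000165837, 0.001, 0.000277778; Σλ = 0.00167617.
P(chip 1 first) = λ_1/Σλ = 0.000232558/0.00167617 ≈ 0.1387.

0.1387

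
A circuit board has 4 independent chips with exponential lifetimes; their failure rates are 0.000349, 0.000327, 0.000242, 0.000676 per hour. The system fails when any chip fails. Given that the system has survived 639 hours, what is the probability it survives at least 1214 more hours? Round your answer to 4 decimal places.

0.1444

Time to first failure ~ Exp(Σλ) with Σλ = 0.001594.
By memorylessness, P(T > 639+1214 | T > 639) = P(T > 1214) = e^(−0.001594·1214) ≈ 0.1444.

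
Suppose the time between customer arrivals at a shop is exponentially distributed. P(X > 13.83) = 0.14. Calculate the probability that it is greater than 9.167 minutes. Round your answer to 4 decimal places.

0.2717

e^(−λ·13.83) = 0.14 ⇒ λ = −ln(0.14)/13.83 = 0.142163.
P(X > 9.167) = e^(−0.142163·9.167) = e^(−1.3032) ≈ 0.2717.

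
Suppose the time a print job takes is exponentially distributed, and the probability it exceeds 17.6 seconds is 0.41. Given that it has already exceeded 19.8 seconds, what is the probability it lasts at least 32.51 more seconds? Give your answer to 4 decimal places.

From e^(−λ·17.6) = 0.41, λ = −ln(0.41)/17.6 = 0.050659.
Memoryless: P(X > 19.8+32.51 | X > 19.8) = P(X > 32.51) = e^(−0.050659·32.51) ≈ 0.1926.

0.1926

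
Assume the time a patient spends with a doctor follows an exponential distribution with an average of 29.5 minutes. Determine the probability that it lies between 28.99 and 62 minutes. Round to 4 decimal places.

0.2520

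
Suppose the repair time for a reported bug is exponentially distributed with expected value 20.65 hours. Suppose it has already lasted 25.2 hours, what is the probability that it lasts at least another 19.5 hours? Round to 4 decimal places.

0.3889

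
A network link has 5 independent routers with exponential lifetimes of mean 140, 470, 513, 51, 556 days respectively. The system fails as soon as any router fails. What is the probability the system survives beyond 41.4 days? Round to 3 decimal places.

0.259

The first failure time is exponential with rate Σλ_i = 1/140 + 1/470 + 1/513 + 1/51 + 1/556 = 0.0326262 per day.
P(min > 41.4) = e^(−0.0326262·41.4) = e^(−1.3507) ≈ 0.259.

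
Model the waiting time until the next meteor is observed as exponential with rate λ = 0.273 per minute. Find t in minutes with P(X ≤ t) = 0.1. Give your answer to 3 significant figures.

Set 1 − e^(−λt) = 0.1, so t = −ln(0.9)/λ = 0.10536/0.273 ≈ 0.385936 minutes.

0.386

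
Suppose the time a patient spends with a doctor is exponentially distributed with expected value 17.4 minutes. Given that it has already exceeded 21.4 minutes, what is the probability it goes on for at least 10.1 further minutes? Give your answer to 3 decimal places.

The rate is λ = 1/17.4 = 0.0574713 per minute.
By the memoryless property, P(X > 21.4+10.1 | X > 21.4) = P(X > 10.1).
P(X > 10.1) = e^(−0.58046) ≈ 0.560.

0.560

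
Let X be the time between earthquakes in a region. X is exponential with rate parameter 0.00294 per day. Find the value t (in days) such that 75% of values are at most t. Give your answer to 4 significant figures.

471.5

Set 1 − e^(−λt) = 0.75, so t = −ln(0.25)/λ = 1.3863/0.00294 ≈ 471.529 days.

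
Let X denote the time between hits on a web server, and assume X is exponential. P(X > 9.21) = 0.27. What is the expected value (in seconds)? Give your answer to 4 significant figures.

7.034

e^(−λ·9.21) = 0.27 ⇒ λ = −ln(0.27)/9.21 = 0.142164.
Mean = 1/λ = 7.03411 seconds.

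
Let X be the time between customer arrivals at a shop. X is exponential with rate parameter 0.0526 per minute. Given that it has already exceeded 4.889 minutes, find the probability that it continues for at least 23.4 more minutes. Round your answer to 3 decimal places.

P(X > s+t | X > s) = e^(−λ(s+t))/e^(−λs) = e^(−λt), independent of s = 4.889.
P(X > 23.4) = e^(−1.2308) ≈ 0.292.

0.292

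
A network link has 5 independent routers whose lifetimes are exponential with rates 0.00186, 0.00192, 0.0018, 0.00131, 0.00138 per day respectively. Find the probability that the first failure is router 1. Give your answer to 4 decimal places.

The time to first failure is exponential with rate Σλ = 0.00186 + 0.00192 + 0.0018 + 0.00131 + 0.00138 = 0.00827.
P(router 1 first) = λ_1/Σλ = 0.00186/0.00827 ≈ 0.2249.

0.2249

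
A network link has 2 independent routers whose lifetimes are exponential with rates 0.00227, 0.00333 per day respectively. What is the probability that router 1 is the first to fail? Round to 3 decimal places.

The time to first failure is exponential with rate Σλ = 0.00227 + 0.00333 = 0.0056.
P(router 1 first) = λ_1/Σλ = 0.00227/0.0056 ≈ 0.405.

0.405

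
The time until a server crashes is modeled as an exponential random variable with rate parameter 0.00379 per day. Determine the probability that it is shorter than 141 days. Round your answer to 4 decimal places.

0.4140

P(X ≤ 141) = 1 − e^(−λ·141) = 1 − e^(−0.53439) ≈ 0.4140.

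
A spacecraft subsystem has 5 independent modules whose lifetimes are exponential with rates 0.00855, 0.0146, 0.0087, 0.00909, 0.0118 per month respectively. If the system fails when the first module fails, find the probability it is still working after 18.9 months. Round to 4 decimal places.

0.3691

The time to first failure is exponential with rate Σλ = 0.00855 + 0.0146 + 0.0087 + 0.00909 + 0.0118 = 0.05274.
P(min > 18.9) = e^(−0.05274·18.9) = e^(−0.99679) ≈ 0.3691.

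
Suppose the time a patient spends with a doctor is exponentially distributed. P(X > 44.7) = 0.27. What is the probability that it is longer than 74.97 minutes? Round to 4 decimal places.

0.1112

e^(−λ·44.7) = 0.27 ⇒ λ = −ln(0.27)/44.7 = 0.0292916.
P(X > 74.97) = e^(−0.0292916·74.97) = e^(−2.196) ≈ 0.1112.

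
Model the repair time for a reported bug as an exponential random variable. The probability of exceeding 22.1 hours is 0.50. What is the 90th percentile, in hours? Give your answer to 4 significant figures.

73.41

e^(−λ·22.1) = 0.50 ⇒ λ = −ln(0.50)/22.1 = 0.0313641.
90th percentile: 1 − e^(−λt) = 0.9, t = −ln(0.1)/λ = 73.4146 hours.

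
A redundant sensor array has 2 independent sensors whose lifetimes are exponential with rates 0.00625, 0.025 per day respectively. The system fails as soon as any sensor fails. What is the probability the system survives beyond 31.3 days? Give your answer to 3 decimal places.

0.376

The time to first failure is exponential with rate Σλ = 0.00625 + 0.025 = 0.03125.
P(min > 31.3) = e^(−0.03125·31.3) = e^(−0.97813) ≈ 0.376.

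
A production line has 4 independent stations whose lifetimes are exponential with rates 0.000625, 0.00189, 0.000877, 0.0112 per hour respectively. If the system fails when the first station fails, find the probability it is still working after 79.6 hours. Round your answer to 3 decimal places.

0.313

The time to first failure is exponential with rate Σλ = 0.000625 + 0.00189 + 0.000877 + 0.0112 = 0.014592.
P(min > 79.6) = e^(−0.014592·79.6) = e^(−1.1615) ≈ 0.313.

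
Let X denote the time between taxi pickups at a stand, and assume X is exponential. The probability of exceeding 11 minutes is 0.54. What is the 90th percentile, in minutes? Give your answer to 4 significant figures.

e^(−λ·11) = 0.54 ⇒ λ = −ln(0.54)/11 = 0.0560169.
90th percentile: 1 − e^(−λt) = 0.9, t = −ln(0.1)/λ = 41.1052 minutes.

41.11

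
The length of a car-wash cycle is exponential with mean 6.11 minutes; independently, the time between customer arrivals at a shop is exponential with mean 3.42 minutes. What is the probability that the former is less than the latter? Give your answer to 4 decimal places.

λ_1 = 1/6.11 = 0.163666, λ_2 = 1/3.42 = 0.292398.
For independent exponentials, P(the former < the latter) = λ_1/(λ_1+λ_2) = 0.163666/0.456064 ≈ 0.3589.

0.3589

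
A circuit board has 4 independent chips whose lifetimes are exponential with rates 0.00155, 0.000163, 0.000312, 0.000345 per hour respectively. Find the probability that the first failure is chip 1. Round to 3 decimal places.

0.654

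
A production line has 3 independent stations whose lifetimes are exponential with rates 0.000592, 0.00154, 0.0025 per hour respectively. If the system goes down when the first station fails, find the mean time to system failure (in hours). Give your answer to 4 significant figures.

The time to first failure is exponential with rate Σλ = 0.000592 + 0.00154 + 0.0025 = 0.004632.
E[min] = 1/Σλ = 1/0.004632 = 215.889 hours.

215.9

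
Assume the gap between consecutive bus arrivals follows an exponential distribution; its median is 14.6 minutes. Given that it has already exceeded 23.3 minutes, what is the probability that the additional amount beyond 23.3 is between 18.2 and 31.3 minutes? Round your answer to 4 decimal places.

0.1952

For an exponential, median = ln(2)/λ, so λ = ln 2 / 14.6 = 0.0474758 per minute.
Memoryless: the residual past 23.3 is again Exp(λ).
P(18.2 < residual < 31.3) = e^(−λ·18.2) − e^(−λ·31.3) = 0.42145 − 0.22628 ≈ 0.1952.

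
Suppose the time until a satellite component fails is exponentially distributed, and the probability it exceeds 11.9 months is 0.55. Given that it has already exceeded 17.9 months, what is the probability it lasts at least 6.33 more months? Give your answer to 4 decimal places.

0.7276

From e^(−λ·11.9) = 0.55, λ = −ln(0.55)/11.9 = 0.0502384.
Memoryless: P(X > 17.9+6.33 | X > 17.9) = P(X > 6.33) = e^(−0.0502384·6.33) ≈ 0.7276.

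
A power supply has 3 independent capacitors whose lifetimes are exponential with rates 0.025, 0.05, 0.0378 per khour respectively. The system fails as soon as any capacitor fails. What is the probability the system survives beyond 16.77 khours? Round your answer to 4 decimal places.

0.1508

The time to first failure is exponential with rate Σλ = 0.025 + 0.05 + 0.0378 = 0.1128.
P(min > 16.77) = e^(−0.1128·16.77) = e^(−1.8917) ≈ 0.1508.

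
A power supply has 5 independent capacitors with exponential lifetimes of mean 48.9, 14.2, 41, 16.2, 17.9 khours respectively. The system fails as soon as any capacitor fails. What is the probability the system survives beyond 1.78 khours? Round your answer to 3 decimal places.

0.661

The first failure time is exponential with rate Σλ_i = 1/48.9 + 1/14.2 + 1/41 + 1/16.2 + 1/17.9 = 0.232857 per khour.
P(min > 1.78) = e^(−0.232857·1.78) = e^(−0.41449) ≈ 0.661.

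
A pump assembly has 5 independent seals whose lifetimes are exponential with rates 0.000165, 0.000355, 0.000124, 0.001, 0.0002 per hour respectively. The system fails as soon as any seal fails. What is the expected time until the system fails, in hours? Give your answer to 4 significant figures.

542.3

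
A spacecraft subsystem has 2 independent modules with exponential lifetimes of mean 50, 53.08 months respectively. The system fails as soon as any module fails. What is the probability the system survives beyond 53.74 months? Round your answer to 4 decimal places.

0.1240

The first failure time is exponential with rate Σλ_i = 1/50 + 1/53.08 = 0.0388395 per month.
P(min > 53.74) = e^(−0.0388395·53.74) = e^(−2.0872) ≈ 0.1240.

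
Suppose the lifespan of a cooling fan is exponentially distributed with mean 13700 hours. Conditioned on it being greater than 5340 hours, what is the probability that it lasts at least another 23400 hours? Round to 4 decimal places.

0.1812

The rate is λ = 1/13700 = 0.0000729927 per hour.
The exponential is memoryless, so the remaining time is again Exp(λ): the condition X > 5340 is irrelevant.
P(X > 23400) = e^(−1.708) ≈ 0.1812.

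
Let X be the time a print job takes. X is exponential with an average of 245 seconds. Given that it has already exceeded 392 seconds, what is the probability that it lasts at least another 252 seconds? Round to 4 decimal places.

The rate is λ = 1/245 = 0.00408163 per second.
The exponential is memoryless, so the remaining time is again Exp(λ): the condition X > 392 is irrelevant.
P(X > 252) = e^(−1.0286) ≈ 0.3575.

0.3575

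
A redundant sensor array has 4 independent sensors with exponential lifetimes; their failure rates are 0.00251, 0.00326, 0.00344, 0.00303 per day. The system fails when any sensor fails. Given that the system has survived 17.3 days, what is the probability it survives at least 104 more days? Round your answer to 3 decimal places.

Time to first failure ~ Exp(Σλ) with Σλ = 0.01224.
By memorylessness, P(T > 17.3+104 | T > 17.3) = P(T > 104) = e^(−0.01224·104) ≈ 0.280.

0.280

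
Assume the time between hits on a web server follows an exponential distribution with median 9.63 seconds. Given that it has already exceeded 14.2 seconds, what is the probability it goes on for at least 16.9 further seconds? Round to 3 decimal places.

0.296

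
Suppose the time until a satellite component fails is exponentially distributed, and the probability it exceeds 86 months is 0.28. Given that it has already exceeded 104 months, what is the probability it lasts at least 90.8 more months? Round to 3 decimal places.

0.261

From e^(−λ·86) = 0.28, λ = −ln(0.28)/86 = 0.0148019.
Memoryless: P(X > 104+90.8 | X > 104) = P(X > 90.8) = e^(−0.0148019·90.8) ≈ 0.261.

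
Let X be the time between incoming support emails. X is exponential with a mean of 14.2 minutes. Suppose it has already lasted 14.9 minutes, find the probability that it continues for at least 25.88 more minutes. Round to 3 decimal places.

The rate is λ = 1/14.2 = 0.0704225 per minute.
P(X > s+t | X > s) = e^(−λ(s+t))/e^(−λs) = e^(−λt), independent of s = 14.9.
P(X > 25.88) = e^(−1.8225) ≈ 0.162.

0.162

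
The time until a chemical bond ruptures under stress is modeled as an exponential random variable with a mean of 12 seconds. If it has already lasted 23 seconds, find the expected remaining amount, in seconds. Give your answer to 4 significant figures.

The rate is λ = 1/12 = 0.0833333 per second.
By memorylessness, the remaining amount past any threshold is again Exp(λ) with mean 1/λ = 12 seconds.

12.00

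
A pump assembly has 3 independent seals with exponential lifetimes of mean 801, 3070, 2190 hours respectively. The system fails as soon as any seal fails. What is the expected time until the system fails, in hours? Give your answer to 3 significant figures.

492

The first failure time is exponential with rate Σλ_i = 1/801 + 1/3070 + 1/2190 = 0.00203079 per hour.
E[min] = 1/Σλ = 1/0.00203079 = 492.418 hours.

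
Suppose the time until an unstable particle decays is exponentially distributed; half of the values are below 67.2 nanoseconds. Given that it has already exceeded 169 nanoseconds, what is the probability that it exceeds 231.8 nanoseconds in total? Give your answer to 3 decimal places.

For an exponential, median = ln(2)/λ, so λ = ln 2 / 67.2 = 0.0103147 per nanosecond.
The exponential is memoryless, so the remaining time is again Exp(λ): the condition X > 169 is irrelevant.
P(X > 62.8) = e^(−0.64776) ≈ 0.523.

0.523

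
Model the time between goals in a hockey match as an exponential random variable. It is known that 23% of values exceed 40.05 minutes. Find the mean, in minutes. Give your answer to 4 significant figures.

27.25

e^(−λ·40.05) = 0.23 ⇒ λ = −ln(0.23)/40.05 = 0.036696.
Mean = 1/λ = 27.2509 minutes.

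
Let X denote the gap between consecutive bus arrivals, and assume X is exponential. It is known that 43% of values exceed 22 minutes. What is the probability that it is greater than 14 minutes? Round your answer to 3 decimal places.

e^(−λ·22) = 0.43 ⇒ λ = −ln(0.43)/22 = 0.0383623.
P(X > 14) = e^(−0.0383623·14) = e^(−0.53707) ≈ 0.584.

0.584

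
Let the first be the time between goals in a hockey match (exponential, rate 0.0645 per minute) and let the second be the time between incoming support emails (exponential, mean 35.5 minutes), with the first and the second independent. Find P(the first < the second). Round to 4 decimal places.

0.6960

λ_1 = 0.0645, λ_2 = 1/35.5 = 0.028169.
For independent exponentials, P(the first < the second) = λ_1/(λ_1+λ_2) = 0.0645/0.092669 ≈ 0.6960.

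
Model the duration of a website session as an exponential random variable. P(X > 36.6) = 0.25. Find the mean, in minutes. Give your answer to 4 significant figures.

26.40

e^(−λ·36.6) = 0.25 ⇒ λ = −ln(0.25)/36.6 = 0.0378769.
Mean = 1/λ = 26.4013 minutes.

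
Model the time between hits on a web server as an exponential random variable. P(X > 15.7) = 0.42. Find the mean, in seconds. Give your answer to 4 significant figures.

18.10

e^(−λ·15.7) = 0.42 ⇒ λ = −ln(0.42)/15.7 = 0.0552548.
Mean = 1/λ = 18.098 seconds.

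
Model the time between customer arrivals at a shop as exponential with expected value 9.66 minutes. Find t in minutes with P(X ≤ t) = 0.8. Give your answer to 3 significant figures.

15.5

The rate is λ = 1/9.66 = 0.10352 per minute.
Set 1 − e^(−λt) = 0.8, so t = −ln(0.2)/λ = 1.6094/0.10352 ≈ 15.5472 minutes.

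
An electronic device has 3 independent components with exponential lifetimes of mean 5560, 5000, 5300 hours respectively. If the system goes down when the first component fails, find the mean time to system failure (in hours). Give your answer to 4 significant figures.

The first failure time is exponential with rate Σλ_i = 1/5560 + 1/5000 + 1/5300 = 0.000568535 per hour.
E[min] = 1/Σλ = 1/0.000568535 = 1758.91 hours.

1759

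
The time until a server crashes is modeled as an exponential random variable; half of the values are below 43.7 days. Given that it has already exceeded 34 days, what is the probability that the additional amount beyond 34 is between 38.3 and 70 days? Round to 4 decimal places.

For an exponential, median = ln(2)/λ, so λ = ln 2 / 43.7 = 0.0158615 per day.
Memoryless: the residual past 34 is again Exp(λ).
P(38.3 < residual < 70) = e^(−λ·38.3) − e^(−λ·70) = 0.54471 − 0.32946 ≈ 0.2153.

0.2153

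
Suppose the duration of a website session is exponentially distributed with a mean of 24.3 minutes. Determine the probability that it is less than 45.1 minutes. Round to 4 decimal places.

0.8437

The rate is λ = 1/24.3 = 0.0411523 per minute.
P(X ≤ 45.1) = 1 − e^(−λ·45.1) = 1 − e^(−1.856) ≈ 0.8437.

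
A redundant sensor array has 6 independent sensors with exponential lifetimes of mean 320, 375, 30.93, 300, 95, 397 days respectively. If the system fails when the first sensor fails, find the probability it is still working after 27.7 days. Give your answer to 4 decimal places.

0.2210

The first failure time is exponential with rate Σλ_i = 1/320 + 1/375 + 1/30.93 + 1/300 + 1/95 + 1/397 = 0.0545013 per day.
P(min > 27.7) = e^(−0.0545013·27.7) = e^(−1.5097) ≈ 0.2210.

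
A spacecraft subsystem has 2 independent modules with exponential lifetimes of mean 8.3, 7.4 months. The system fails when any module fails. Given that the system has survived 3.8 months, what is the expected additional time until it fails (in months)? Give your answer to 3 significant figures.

3.91

First-failure rate Σλ = 1/8.3 + 1/7.4 = 0.255617.
By memorylessness the expected residual is 1/Σλ = 3.9121 months, regardless of the 3.8 already elapsed.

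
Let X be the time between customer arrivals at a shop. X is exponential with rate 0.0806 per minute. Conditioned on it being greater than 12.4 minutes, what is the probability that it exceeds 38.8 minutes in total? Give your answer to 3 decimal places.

0.119

By the memoryless property, P(X > 12.4+26.4 | X > 12.4) = P(X > 26.4).
P(X > 26.4) = e^(−2.1278) ≈ 0.119.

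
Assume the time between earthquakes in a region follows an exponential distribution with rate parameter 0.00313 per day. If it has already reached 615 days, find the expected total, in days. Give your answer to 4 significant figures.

By memorylessness, E[X | X > 615] = 615 + 1/λ = 615 + 319.489 = 934.489 days.

934.5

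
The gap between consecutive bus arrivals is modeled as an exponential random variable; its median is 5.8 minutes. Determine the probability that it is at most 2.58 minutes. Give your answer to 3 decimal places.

For an exponential, median = ln(2)/λ, so λ = ln 2 / 5.8 = 0.119508 per minute.
P(X ≤ 2.58) = 1 − e^(−λ·2.58) = 1 − e^(−0.30833) ≈ 0.265.

0.265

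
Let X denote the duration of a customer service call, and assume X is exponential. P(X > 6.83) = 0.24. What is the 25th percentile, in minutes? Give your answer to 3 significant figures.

1.38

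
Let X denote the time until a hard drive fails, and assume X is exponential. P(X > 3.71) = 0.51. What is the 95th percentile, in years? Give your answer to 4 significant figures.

e^(−λ·3.71) = 0.51 ⇒ λ = −ln(0.51)/3.71 = 0.181494.
95th percentile: 1 − e^(−λt) = 0.95, t = −ln(0.05)/λ = 16.5059 years.

16.51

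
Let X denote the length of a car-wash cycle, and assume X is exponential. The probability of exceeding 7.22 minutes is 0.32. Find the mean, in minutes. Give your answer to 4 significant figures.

e^(−λ·7.22) = 0.32 ⇒ λ = −ln(0.32)/7.22 = 0.157816.
Mean = 1/λ = 6.33648 minutes.

6.336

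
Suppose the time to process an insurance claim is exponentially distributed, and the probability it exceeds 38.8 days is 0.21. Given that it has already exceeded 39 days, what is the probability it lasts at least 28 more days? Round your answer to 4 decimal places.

From e^(−λ·38.8) = 0.21, λ = −ln(0.21)/38.8 = 0.0402229.
Memoryless: P(X > 39+28 | X > 39) = P(X > 28) = e^(−0.0402229·28) ≈ 0.3242.

0.3242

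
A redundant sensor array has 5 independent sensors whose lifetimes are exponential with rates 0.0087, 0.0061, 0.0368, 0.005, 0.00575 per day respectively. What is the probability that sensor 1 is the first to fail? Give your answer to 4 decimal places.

0.1395

The time to first failure is exponential with rate Σλ = 0.0087 + 0.0061 + 0.0368 + 0.005 + 0.00575 = 0.06235.
P(sensor 1 first) = λ_1/Σλ = 0.0087/0.06235 ≈ 0.1395.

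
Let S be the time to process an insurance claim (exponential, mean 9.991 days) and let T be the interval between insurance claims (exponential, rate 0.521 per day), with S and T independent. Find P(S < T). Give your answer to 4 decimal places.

0.1612

λ_1 = 1/9.991 = 0.10009, λ_2 = 0.521.
For independent exponentials, P(S < T) = λ_1/(λ_1+λ_2) = 0.10009/0.62109 ≈ 0.1612.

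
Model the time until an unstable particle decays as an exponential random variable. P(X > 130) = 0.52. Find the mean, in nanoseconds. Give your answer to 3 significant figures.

e^(−λ·130) = 0.52 ⇒ λ = −ln(0.52)/130 = 0.0050302.
Mean = 1/λ = 198.799 nanoseconds.

199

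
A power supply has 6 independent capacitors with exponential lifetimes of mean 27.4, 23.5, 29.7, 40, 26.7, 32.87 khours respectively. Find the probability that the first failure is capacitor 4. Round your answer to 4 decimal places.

Rates: λ_i = 1/mean_i → 0.0364964, 0.0425532, 0.03367, 0.025, 0.0374532, 0.0304229; Σλ = 0.205596.
P(capacitor 4 first) = λ_4/Σλ = 0.025/0.205596 ≈ 0.1216.

0.1216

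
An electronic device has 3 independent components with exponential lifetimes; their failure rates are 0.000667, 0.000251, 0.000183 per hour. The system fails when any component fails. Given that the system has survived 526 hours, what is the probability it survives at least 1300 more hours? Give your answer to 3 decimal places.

0.239

Time to first failure ~ Exp(Σλ) with Σλ = 0.001101.
By memorylessness, P(T > 526+1300 | T > 526) = P(T > 1300) = e^(−0.001101·1300) ≈ 0.239.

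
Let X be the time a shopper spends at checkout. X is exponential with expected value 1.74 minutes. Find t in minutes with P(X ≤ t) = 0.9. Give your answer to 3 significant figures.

4.01

The rate is λ = 1/1.74 = 0.574713 per minute.
Set 1 − e^(−λt) = 0.9, so t = −ln(0.1)/λ = 2.3026/0.574713 ≈ 4.0065 minutes.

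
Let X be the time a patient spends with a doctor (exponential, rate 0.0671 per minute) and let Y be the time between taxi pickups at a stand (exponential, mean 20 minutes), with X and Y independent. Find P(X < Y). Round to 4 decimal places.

0.5730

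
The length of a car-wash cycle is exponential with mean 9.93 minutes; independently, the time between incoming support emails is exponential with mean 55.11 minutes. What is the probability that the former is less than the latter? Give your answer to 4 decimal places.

0.8473

λ_1 = 1/9.93 = 0.100705, λ_2 = 1/55.11 = 0.0181455.
For independent exponentials, P(the former < the latter) = λ_1/(λ_1+λ_2) = 0.100705/0.11885 ≈ 0.8473.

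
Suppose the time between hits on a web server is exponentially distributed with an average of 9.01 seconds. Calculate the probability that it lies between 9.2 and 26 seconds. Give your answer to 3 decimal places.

The rate is λ = 1/9.01 = 0.110988 per second.
P(9.2 < X < 26) = e^(−λ·9.2) − e^(−λ·26) = 0.36020 − 0.05582 ≈ 0.304.

0.304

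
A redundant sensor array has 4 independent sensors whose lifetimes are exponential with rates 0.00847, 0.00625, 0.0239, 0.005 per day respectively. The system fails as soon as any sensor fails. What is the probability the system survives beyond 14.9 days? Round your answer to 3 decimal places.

The time to first failure is exponential with rate Σλ = 0.00847 + 0.00625 + 0.0239 + 0.005 = 0.04362.
P(min > 14.9) = e^(−0.04362·14.9) = e^(−0.64994) ≈ 0.522.

0.522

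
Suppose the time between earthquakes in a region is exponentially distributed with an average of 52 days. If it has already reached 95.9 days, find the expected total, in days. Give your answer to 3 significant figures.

The rate is λ = 1/52 = 0.0192308 per day.
By memorylessness, E[X | X > 95.9] = 95.9 + 1/λ = 95.9 + 52 = 147.9 days.

148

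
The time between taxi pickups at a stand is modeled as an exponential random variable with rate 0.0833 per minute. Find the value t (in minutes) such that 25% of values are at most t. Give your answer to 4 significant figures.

Set 1 − e^(−λt) = 0.25, so t = −ln(0.75)/λ = 0.28768/0.0833 ≈ 3.45357 minutes.

3.454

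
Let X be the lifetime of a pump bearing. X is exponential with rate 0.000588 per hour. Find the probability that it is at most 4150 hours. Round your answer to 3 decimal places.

0.913

P(X ≤ 4150) = 1 − e^(−λ·4150) = 1 − e^(−2.4402) ≈ 0.913.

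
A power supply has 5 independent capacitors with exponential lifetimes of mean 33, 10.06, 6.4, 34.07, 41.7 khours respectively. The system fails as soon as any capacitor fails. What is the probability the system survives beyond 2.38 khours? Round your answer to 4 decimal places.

0.4460

The first failure time is exponential with rate Σλ_i = 1/33 + 1/10.06 + 1/6.4 + 1/34.07 + 1/41.7 = 0.339289 per khour.
P(min > 2.38) = e^(−0.339289·2.38) = e^(−0.80751) ≈ 0.4460.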